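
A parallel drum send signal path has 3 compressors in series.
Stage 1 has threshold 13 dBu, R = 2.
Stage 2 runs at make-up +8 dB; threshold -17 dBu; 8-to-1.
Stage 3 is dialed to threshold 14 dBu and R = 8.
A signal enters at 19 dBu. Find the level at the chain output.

-4.875 dBu

Stage 1: overshoot 6 dB → 6/2 = 3 dB → 16 dBu.
Stage 2: 16 dBu is 33 dB over -17 dBu; at 8:1 that becomes 4.125 dB over, giving -12.875 dBu; +8 dB make-up → -4.875 dBu.
Stage 3: -4.875 dBu ≤ 14 dBu, so stage 3 doesn't engage; output -4.875 dBu.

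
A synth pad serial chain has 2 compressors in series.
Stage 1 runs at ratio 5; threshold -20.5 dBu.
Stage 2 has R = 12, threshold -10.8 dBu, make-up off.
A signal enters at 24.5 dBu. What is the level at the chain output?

Stage 1: 24.5 dBu is 45 dB over -20.5 dBu; at 5:1 that becomes 9 dB over, giving -11.5 dBu.
Stage 2: -11.5 dBu is at or below the -10.8 dBu threshold — no compression; output -11.5 dBu.

-11.5 dBu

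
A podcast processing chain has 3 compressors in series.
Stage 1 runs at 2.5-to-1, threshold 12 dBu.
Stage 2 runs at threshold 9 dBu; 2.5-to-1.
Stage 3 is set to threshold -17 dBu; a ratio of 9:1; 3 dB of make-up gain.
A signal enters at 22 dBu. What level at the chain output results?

Stage 1: 10 dB above 12 dBu, reduced 2.5:1 to 4 dB above → 16 dBu.
Stage 2: overshoot 7 dB → 7/2.5 = 2.8 dB → 11.8 dBu.
Stage 3: 28.8 dB above -17 dBu, reduced 9:1 to 3.2 dB above → -13.8 dBu; +3 dB make-up → -10.8 dBu.

-10.8 dBu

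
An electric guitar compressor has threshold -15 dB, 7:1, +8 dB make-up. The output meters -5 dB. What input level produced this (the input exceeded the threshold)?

-1 dB

Remove make-up: -5 − 8 = -13 dB.
Post-compression overshoot = -13 − (-15) = 2 dB.
Before 7:1 compression the overshoot was 2 × 7 = 14 dB, so input = -15 + 14 = -1 dB.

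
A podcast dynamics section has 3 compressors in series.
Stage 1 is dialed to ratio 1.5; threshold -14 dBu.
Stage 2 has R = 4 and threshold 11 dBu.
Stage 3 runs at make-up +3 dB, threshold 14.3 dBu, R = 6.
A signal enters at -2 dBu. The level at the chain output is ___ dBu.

-3 dBu

Stage 1: -2 dBu is 12 dB over -14 dBu; at 1.5:1 that becomes 8 dB over, giving -6 dBu.
Stage 2: -6 dBu is at or below the 11 dBu threshold — no compression; output -6 dBu.
Stage 3: below threshold (-6 ≤ 14.3); passes unchanged; make-up brings it to -3 dBu.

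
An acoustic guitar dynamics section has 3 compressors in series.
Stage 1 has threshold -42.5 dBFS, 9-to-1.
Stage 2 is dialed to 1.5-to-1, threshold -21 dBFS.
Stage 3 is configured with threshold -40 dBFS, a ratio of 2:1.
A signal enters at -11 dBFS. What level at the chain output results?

-39.5 dBFS

Stage 1: -11 dBFS is 31.5 dB over -42.5 dBFS; at 9:1 that becomes 3.5 dB over, giving -39 dBFS.
Stage 2: -39 dBFS is at or below the -21 dBFS threshold — no compression; output -39 dBFS.
Stage 3: -39 dBFS is 1 dB over -40 dBFS; at 2:1 that becomes 0.5 dB over, giving -39.5 dBFS.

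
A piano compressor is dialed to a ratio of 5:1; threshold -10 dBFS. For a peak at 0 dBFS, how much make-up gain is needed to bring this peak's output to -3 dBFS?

5 dB

The peak compresses to -10 + 10/5 = -8 dBFS.
To reach -3 dBFS requires -3 − (-8) = 5 dB of make-up.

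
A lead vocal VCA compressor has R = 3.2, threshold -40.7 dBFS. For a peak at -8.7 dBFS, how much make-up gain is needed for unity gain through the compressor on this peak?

22 dB

Overshoot 32 dB → 32/3.2 = 10 dB after compression, so the compressed level is -40.7 + 10 = -30.7 dBFS.
Make-up = target − compressed = -8.7 − (-30.7) = 22 dB.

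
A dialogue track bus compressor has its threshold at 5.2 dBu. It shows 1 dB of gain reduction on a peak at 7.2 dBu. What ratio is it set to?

2:1

Input overshoot = 7.2 − 5.2 = 2 dB.
Output overshoot = 2 − 1 = 1 dB.
Ratio = input overshoot / output overshoot = 2 / 1 = 2.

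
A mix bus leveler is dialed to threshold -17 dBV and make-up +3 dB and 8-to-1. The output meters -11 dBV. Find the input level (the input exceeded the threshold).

Remove make-up: -11 − 3 = -14 dBV.
Post-compression overshoot = -14 − (-17) = 3 dB.
Input overshoot = R × output overshoot = 24 dB → input = -17 + 24 = 7 dBV.

7 dBV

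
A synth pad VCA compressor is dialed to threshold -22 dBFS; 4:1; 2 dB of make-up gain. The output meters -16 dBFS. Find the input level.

Before make-up, the level was -16 − 2 = -18 dBFS.
Post-compression overshoot = -18 − (-22) = 4 dB.
Undo the ratio: input overshoot = 4 × 4 = 16 dB, giving input = -6 dBFS.

-6 dBFS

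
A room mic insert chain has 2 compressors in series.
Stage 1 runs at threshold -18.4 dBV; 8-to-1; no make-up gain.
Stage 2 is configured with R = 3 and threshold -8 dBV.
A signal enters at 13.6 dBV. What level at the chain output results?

Stage 1: overshoot 32 dB → 32/8 = 4 dB → -14.4 dBV.
Stage 2: -14.4 dBV ≤ -8 dBV, so stage 2 doesn't engage; output -14.4 dBV.

-14.4 dBV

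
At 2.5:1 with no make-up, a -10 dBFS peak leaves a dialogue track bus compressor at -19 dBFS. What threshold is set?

Let T be the threshold. Output overshoot = (input overshoot)/R, so -19 − T = (-10 − T)/2.5.
2.5·(-19 − T) = -10 − T → 1.5·T = -47.5 − (-10) = -37.5.
T = -37.5/1.5 = -25 dBFS.

-25 dBFS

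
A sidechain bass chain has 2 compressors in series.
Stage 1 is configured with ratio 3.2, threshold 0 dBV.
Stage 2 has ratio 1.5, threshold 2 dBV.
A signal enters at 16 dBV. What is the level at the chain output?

Stage 1: overshoot 16 dB → 16/3.2 = 5 dB → 5 dBV.
Stage 2: 3 dB above 2 dBV, reduced 1.5:1 to 2 dB above → 4 dBV.

4 dBV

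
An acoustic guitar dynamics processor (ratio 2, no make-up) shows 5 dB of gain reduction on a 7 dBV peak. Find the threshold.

-3 dBV

Let T be the threshold. Output overshoot = (input overshoot)/R, so 2 − T = (7 − T)/2.
2·(2 − T) = 7 − T → 1·T = 4 − 7 = -3.
T = -3/1 = -3 dBV.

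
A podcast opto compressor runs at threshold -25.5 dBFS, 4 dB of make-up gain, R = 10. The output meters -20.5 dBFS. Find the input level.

Stripping the +4 dB make-up gives -24.5 dBFS at the gain stage.
The compressed level sits -24.5 − (-25.5) = 1 dB over threshold.
Undo the ratio: input overshoot = 1 × 10 = 10 dB, giving input = -15.5 dBFS.

-15.5 dBFS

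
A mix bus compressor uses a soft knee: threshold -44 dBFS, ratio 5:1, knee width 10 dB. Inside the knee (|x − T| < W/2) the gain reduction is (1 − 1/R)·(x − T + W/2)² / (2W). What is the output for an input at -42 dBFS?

-43.96 dBFS

x − T + W/2 = -42 − (-44) + 5 = 7.
GR = (1 − 1/5) × 7² / 20 = 0.8 × 49 / 20 = 1.96 dB.
Output = -42 − 1.96 = -43.96 dBFS.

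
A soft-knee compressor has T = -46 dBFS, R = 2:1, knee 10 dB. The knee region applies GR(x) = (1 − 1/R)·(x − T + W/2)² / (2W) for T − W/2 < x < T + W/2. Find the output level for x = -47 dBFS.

-47.4 dBFS

x − T + W/2 = -47 − (-46) + 5 = 4.
GR = (1 − 1/2) × 4² / 20 = 0.5 × 16 / 20 = 0.4 dB.
Output = -47 − 0.4 = -47.4 dBFS.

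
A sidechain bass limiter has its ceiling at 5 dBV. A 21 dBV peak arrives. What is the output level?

5 dBV

A brickwall limiter is an ∞:1 compressor: any input above the ceiling is clamped to 5 dBV.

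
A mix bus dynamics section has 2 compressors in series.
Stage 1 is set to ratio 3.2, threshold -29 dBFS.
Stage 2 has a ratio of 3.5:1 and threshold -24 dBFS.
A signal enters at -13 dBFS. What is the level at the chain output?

-24 dBFS

Stage 1: overshoot 16 dB → 16/3.2 = 5 dB → -24 dBFS.
Stage 2: -24 dBFS ≤ -24 dBFS, so stage 2 doesn't engage; output -24 dBFS.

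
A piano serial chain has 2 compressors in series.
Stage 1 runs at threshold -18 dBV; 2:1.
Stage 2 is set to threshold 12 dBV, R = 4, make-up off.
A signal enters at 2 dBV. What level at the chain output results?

Stage 1: overshoot 20 dB → 20/2 = 10 dB → -8 dBV.
Stage 2: below threshold (-8 ≤ 12); passes unchanged; output -8 dBV.

-8 dBV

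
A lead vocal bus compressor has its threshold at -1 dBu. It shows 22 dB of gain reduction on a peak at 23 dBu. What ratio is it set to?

12:1

Input overshoot = 23 − (-1) = 24 dB.
Output overshoot = 24 − 22 = 2 dB.
Ratio = input overshoot / output overshoot = 24 / 2 = 12.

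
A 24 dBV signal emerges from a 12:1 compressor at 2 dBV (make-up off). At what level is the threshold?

0 dBV

Gain reduction = 24 − 2 = 22 dB; output overshoot = GR / (R − 1) = 22 / 11 = 2 dB.
Threshold = output − output overshoot = 2 − 2 = 0 dBV.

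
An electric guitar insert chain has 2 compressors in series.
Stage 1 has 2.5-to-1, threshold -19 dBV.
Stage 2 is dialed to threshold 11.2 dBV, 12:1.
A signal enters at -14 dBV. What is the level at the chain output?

-17 dBV

Stage 1: overshoot 5 dB → 5/2.5 = 2 dB → -17 dBV.
Stage 2: below threshold (-17 ≤ 11.2); passes unchanged; output -17 dBV.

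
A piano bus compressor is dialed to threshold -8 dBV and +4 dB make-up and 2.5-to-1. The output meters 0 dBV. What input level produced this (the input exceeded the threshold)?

Before make-up, the level was 0 − 4 = -4 dBV.
Post-compression overshoot = -4 − (-8) = 4 dB.
Undo the ratio: input overshoot = 4 × 2.5 = 10 dB, giving input = 2 dBV.

2 dBV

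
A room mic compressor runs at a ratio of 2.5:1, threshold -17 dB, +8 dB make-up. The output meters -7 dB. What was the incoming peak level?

-12 dB

Remove make-up: -7 − 8 = -15 dB.
Post-compression overshoot = -15 − (-17) = 2 dB.
Undo the ratio: input overshoot = 2 × 2.5 = 5 dB, giving input = -12 dB.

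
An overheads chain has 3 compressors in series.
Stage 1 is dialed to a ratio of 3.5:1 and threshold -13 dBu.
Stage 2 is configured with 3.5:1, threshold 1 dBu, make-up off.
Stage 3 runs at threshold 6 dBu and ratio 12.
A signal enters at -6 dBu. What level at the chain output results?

Stage 1: -6 dBu is 7 dB over -13 dBu; at 3.5:1 that becomes 2 dB over, giving -11 dBu.
Stage 2: -11 dBu ≤ 1 dBu, so stage 2 doesn't engage; output -11 dBu.
Stage 3: below threshold (-11 ≤ 6); passes unchanged; output -11 dBu.

-11 dBu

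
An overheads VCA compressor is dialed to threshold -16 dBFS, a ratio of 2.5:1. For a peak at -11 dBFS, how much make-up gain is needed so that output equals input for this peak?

Overshoot 5 dB → 5/2.5 = 2 dB after compression, so the compressed level is -16 + 2 = -14 dBFS.
Make-up = target − compressed = -11 − (-14) = 3 dB.

3 dB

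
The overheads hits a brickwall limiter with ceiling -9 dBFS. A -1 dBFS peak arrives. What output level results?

A brickwall limiter is an ∞:1 compressor: any input above the ceiling is clamped to -9 dBFS.

-9 dBFS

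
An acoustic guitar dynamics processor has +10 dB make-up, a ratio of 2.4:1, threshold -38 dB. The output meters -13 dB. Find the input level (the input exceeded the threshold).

-2 dB

Before make-up, the level was -13 − 10 = -23 dB.
Post-compression overshoot = -23 − (-38) = 15 dB.
Input overshoot = R × output overshoot = 36 dB → input = -38 + 36 = -2 dB.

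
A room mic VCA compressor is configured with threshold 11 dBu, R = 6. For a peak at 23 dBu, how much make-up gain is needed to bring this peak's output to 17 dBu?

The peak compresses to 11 + 12/6 = 13 dBu.
To reach 17 dBu requires 17 − 13 = 4 dB of make-up.

4 dB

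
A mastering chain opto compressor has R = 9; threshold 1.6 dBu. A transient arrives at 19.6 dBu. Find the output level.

3.6 dBu

19.6 dBu sits 18 dB over threshold.
9:1 compression reduces that to 18/9 = 2 dB over.
Output = 1.6 + 2 = 3.6 dBu.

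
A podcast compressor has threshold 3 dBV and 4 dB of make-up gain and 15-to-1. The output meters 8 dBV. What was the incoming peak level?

Stripping the +4 dB make-up gives 4 dBV at the gain stage.
That's 1 dB above the 3 dBV threshold.
Input overshoot = R × output overshoot = 15 dB → input = 3 + 15 = 18 dBV.

18 dBV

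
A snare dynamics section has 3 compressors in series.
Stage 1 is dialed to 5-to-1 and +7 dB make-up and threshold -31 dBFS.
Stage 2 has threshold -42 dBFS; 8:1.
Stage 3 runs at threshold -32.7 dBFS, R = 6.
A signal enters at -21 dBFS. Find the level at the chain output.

-39.5 dBFS

Stage 1: 10 dB above -31 dBFS, reduced 5:1 to 2 dB above → -29 dBFS; +7 dB make-up → -22 dBFS.
Stage 2: overshoot 20 dB → 20/8 = 2.5 dB → -39.5 dBFS.
Stage 3: -39.5 dBFS is at or below the -32.7 dBFS threshold — no compression; output -39.5 dBFS.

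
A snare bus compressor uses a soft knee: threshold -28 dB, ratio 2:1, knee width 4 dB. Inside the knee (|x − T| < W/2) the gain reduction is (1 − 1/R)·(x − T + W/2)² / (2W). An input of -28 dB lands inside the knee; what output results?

x − T + W/2 = -28 − (-28) + 2 = 2.
GR = (1 − 1/2) × 2² / 8 = 0.5 × 4 / 8 = 0.25 dB.
Output = -28 − 0.25 = -28.25 dB.

-28.25 dB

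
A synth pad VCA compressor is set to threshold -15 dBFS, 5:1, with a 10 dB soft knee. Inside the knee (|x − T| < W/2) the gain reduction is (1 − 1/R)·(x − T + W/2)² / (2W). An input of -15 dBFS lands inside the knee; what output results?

-16 dBFS

x − T + W/2 = -15 − (-15) + 5 = 5.
GR = (1 − 1/5) × 5² / 20 = 0.8 × 25 / 20 = 1 dB.
Output = -15 − 1 = -16 dBFS.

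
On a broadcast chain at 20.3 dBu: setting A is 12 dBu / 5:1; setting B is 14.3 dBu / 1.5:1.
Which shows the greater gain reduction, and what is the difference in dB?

A: overshoot 8.3 dB → output overshoot 1.66 dB → GR 6.64 dB.
B: overshoot 6 dB → output overshoot 4 dB → GR 2 dB.
A reduces 4.64 dB more.

A, by 4.64 dB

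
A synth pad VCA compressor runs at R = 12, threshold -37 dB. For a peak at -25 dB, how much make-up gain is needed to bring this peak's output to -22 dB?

14 dB

Overshoot 12 dB → 12/12 = 1 dB after compression, so the compressed level is -37 + 1 = -36 dB.
Make-up = target − compressed = -22 − (-36) = 14 dB.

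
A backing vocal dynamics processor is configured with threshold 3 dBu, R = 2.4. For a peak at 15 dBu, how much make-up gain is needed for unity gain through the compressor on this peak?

7 dB

Without make-up, output = threshold + overshoot/2.4 = 3 + 5 = 8 dBu.
Gap to target: 7 dB.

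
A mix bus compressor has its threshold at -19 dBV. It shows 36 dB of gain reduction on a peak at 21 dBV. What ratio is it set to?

Input overshoot = 21 − (-19) = 40 dB.
Output overshoot = 40 − 36 = 4 dB.
Ratio = input overshoot / output overshoot = 40 / 4 = 10.

10:1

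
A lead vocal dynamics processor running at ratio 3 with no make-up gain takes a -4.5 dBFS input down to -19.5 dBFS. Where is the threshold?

-27 dBFS

Let T be the threshold. Output overshoot = (input overshoot)/R, so -19.5 − T = (-4.5 − T)/3.
3·(-19.5 − T) = -4.5 − T → 2·T = -58.5 − (-4.5) = -54.
T = -54/2 = -27 dBFS.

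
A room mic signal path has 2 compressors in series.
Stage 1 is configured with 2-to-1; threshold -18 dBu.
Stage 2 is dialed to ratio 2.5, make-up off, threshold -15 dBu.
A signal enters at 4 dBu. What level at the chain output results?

-11.8 dBu

Stage 1: 22 dB above -18 dBu, reduced 2:1 to 11 dB above → -7 dBu.
Stage 2: 8 dB above -15 dBu, reduced 2.5:1 to 3.2 dB above → -11.8 dBu.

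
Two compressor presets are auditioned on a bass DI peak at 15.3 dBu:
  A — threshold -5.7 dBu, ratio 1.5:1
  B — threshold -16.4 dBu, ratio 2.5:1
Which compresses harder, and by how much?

A: 21 dB over, compressed to 14 dB over, so 7 dB of GR.
B: 31.7 dB over, compressed to 12.68 dB over, so 19.02 dB of GR.
B reduces 12.02 dB more.

B, by 12.02 dB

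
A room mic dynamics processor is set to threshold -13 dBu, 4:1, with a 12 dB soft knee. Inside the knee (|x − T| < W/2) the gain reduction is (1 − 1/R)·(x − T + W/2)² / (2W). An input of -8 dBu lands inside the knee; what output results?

-11.78125 dBu

x − T + W/2 = -8 − (-13) + 6 = 11.
GR = (1 − 1/4) × 11² / 24 = 0.75 × 121 / 24 = 3.78125 dB.
Output = -8 − 3.78125 = -11.78125 dBu.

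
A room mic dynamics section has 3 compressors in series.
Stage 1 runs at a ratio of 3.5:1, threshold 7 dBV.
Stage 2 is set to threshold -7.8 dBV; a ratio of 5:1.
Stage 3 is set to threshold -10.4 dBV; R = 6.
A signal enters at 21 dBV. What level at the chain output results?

-9.34 dBV

Stage 1: 14 dB above 7 dBV, reduced 3.5:1 to 4 dB above → 11 dBV.
Stage 2: 11 dBV is 18.8 dB over -7.8 dBV; at 5:1 that becomes 3.76 dB over, giving -4.04 dBV.
Stage 3: -4.04 dBV is 6.36 dB over -10.4 dBV; at 6:1 that becomes 1.06 dB over, giving -9.34 dBV.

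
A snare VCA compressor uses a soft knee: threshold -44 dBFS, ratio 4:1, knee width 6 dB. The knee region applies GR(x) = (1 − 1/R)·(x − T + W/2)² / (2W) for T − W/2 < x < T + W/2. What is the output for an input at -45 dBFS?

x − T + W/2 = -45 − (-44) + 3 = 2.
GR = (1 − 1/4) × 2² / 12 = 0.75 × 4 / 12 = 0.25 dB.
Output = -45 − 0.25 = -45.25 dBFS.

-45.25 dBFS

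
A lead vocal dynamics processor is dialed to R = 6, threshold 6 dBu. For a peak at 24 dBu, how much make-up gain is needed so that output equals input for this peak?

15 dB

Without make-up, output = threshold + overshoot/6 = 6 + 3 = 9 dBu.
Gap to target: 15 dB.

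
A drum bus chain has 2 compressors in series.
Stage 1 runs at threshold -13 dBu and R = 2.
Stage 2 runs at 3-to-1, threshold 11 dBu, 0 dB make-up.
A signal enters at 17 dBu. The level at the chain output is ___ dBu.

2 dBu

Stage 1: 17 dBu is 30 dB over -13 dBu; at 2:1 that becomes 15 dB over, giving 2 dBu.
Stage 2: 2 dBu is at or below the 11 dBu threshold — no compression; output 2 dBu.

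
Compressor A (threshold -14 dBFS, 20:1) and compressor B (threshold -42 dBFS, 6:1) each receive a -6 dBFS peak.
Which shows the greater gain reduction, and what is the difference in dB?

A: overshoot 8 dB → output overshoot 0.4 dB → GR 7.6 dB.
B: overshoot 36 dB → output overshoot 6 dB → GR 30 dB.
Difference: 22.4 dB in favour of B.

B, by 22.4 dB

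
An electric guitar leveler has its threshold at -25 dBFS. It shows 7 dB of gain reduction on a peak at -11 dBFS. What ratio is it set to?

2:1

Input overshoot = -11 − (-25) = 14 dB.
Output overshoot = 14 − 7 = 7 dB.
Ratio = input overshoot / output overshoot = 14 / 7 = 2.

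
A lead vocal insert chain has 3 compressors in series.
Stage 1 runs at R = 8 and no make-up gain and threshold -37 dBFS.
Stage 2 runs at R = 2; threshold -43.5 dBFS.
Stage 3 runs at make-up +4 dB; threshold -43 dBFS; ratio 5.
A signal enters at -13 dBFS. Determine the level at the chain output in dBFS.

Stage 1: overshoot 24 dB → 24/8 = 3 dB → -34 dBFS.
Stage 2: 9.5 dB above -43.5 dBFS, reduced 2:1 to 4.75 dB above → -38.75 dBFS.
Stage 3: -38.75 dBFS is 4.25 dB over -43 dBFS; at 5:1 that becomes 0.85 dB over, giving -42.15 dBFS; +4 dB make-up → -38.15 dBFS.

-38.15 dBFS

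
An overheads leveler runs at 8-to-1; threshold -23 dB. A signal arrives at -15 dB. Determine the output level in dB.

-22 dB

Overshoot: -15 − (-23) = 8 dB.
At 8:1 the overshoot is divided by 8, leaving 1 dB above threshold.
So the level is -23 + 1 = -22 dB.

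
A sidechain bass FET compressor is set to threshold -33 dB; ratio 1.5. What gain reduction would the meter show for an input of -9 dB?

8 dB

-9 dB exceeds the threshold by 24 dB.
At 1.5:1, output sits 24/1.5 = 16 dB above threshold.
GR = overshoot in − overshoot out = 24 − 16 = 8 dB.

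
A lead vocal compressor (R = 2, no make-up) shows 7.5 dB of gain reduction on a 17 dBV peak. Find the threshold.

Gain reduction = 17 − 9.5 = 7.5 dB; output overshoot = GR / (R − 1) = 7.5 / 1 = 7.5 dB.
Threshold = output − output overshoot = 9.5 − 7.5 = 2 dBV.

2 dBV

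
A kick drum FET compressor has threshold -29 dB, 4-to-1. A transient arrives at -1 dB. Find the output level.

-1 dB sits 28 dB over threshold.
At 4:1 the overshoot is divided by 4, leaving 7 dB above threshold.
So the level is -29 + 7 = -22 dB.

-22 dB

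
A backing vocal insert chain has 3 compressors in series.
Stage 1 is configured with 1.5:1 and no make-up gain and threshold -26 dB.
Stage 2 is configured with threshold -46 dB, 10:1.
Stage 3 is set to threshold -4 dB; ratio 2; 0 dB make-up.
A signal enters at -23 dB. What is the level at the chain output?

Stage 1: -23 dB is 3 dB over -26 dB; at 1.5:1 that becomes 2 dB over, giving -24 dB.
Stage 2: overshoot 22 dB → 22/10 = 2.2 dB → -43.8 dB.
Stage 3: -43.8 dB is at or below the -4 dB threshold — no compression; output -43.8 dB.

-43.8 dB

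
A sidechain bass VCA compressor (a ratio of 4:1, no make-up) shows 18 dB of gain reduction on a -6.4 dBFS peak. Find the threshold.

Let T be the threshold. Output overshoot = (input overshoot)/R, so -24.4 − T = (-6.4 − T)/4.
4·(-24.4 − T) = -6.4 − T → 3·T = -97.6 − (-6.4) = -91.2.
T = -91.2/3 = -30.4 dBFS.

-30.4 dBFS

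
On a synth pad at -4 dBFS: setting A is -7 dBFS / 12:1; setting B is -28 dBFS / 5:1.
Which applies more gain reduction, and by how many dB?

A: overshoot 3 dB → output overshoot 0.25 dB → GR 2.75 dB.
B: overshoot 24 dB → output overshoot 4.8 dB → GR 19.2 dB.
B applies 16.45 dB more gain reduction.

B, by 16.45 dB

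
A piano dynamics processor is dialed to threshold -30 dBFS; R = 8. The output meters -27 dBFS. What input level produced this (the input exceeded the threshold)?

-6 dBFS

Post-compression overshoot = -27 − (-30) = 3 dB.
Before 8:1 compression the overshoot was 3 × 8 = 24 dB, so input = -30 + 24 = -6 dBFS.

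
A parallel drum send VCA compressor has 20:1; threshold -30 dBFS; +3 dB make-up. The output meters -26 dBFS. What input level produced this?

Before make-up, the level was -26 − 3 = -29 dBFS.
Post-compression overshoot = -29 − (-30) = 1 dB.
Before 20:1 compression the overshoot was 1 × 20 = 20 dB, so input = -30 + 20 = -10 dBFS.

-10 dBFS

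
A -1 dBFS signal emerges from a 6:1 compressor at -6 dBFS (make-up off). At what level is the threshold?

-7 dBFS

Input is 6 dB above T (since output overshoot × R = input overshoot: (-6 − T)·6 = -1 − T gives T = -7 dBFS).
Check: -7 + (-1 − (-7))/6 = -7 + 1 = -6 dBFS. ✓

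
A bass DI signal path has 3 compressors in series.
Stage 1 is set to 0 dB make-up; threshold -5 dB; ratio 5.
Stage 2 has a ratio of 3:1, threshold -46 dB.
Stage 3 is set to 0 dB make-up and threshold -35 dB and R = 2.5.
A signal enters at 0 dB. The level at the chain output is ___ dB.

Stage 1: 5 dB above -5 dB, reduced 5:1 to 1 dB above → -4 dB.
Stage 2: 42 dB above -46 dB, reduced 3:1 to 14 dB above → -32 dB.
Stage 3: overshoot 3 dB → 3/2.5 = 1.2 dB → -33.8 dB.

-33.8 dB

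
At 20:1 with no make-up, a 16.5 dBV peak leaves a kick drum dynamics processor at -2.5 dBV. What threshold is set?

Let T be the threshold. Output overshoot = (input overshoot)/R, so -2.5 − T = (16.5 − T)/20.
20·(-2.5 − T) = 16.5 − T → 19·T = -50 − 16.5 = -66.5.
T = -66.5/19 = -3.5 dBV.

-3.5 dBV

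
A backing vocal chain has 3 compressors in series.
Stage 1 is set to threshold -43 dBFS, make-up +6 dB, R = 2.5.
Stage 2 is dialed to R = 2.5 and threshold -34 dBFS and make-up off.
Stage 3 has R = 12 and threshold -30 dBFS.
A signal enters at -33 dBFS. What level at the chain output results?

Stage 1: overshoot 10 dB → 10/2.5 = 4 dB → -39 dBFS; +6 dB make-up → -33 dBFS.
Stage 2: -33 dBFS is 1 dB over -34 dBFS; at 2.5:1 that becomes 0.4 dB over, giving -33.6 dBFS.
Stage 3: below threshold (-33.6 ≤ -30); passes unchanged; output -33.6 dBFS.

-33.6 dBFS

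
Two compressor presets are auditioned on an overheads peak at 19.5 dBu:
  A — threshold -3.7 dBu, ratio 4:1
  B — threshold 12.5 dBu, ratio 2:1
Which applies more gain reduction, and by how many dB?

A, by 13.9 dB

A: overshoot 23.2 dB → output overshoot 5.8 dB → GR 17.4 dB.
B: overshoot 7 dB → output overshoot 3.5 dB → GR 3.5 dB.
A reduces 13.9 dB more.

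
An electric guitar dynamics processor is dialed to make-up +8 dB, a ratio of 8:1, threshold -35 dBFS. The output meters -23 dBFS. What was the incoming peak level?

-3 dBFS

Remove make-up: -23 − 8 = -31 dBFS.
Post-compression overshoot = -31 − (-35) = 4 dB.
Undo the ratio: input overshoot = 4 × 8 = 32 dB, giving input = -3 dBFS.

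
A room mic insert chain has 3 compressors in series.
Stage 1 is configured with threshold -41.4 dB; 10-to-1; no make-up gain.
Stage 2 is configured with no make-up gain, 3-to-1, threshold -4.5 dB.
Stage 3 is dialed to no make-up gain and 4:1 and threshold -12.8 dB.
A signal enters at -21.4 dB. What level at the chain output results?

Stage 1: overshoot 20 dB → 20/10 = 2 dB → -39.4 dB.
Stage 2: -39.4 dB is at or below the -4.5 dB threshold — no compression; output -39.4 dB.
Stage 3: -39.4 dB ≤ -12.8 dB, so stage 3 doesn't engage; output -39.4 dB.

-39.4 dB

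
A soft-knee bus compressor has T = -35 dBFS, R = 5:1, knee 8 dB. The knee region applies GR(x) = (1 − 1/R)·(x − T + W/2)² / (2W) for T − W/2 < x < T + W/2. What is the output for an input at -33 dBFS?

-34.8 dBFS

x − T + W/2 = -33 − (-35) + 4 = 6.
GR = (1 − 1/5) × 6² / 16 = 0.8 × 36 / 16 = 1.8 dB.
Output = -33 − 1.8 = -34.8 dBFS.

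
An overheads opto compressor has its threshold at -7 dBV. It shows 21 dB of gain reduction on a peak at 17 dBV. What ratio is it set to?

Input overshoot = 17 − (-7) = 24 dB.
Output overshoot = 24 − 21 = 3 dB.
Ratio = input overshoot / output overshoot = 24 / 3 = 8.

8:1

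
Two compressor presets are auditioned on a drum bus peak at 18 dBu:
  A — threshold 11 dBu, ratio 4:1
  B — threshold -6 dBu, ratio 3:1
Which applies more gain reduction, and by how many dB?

A: overshoot 7 dB → output overshoot 1.75 dB → GR 5.25 dB.
B: overshoot 24 dB → output overshoot 8 dB → GR 16 dB.
B applies 10.75 dB more gain reduction.

B, by 10.75 dB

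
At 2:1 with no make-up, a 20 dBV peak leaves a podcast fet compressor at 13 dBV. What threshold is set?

6 dBV

Gain reduction = 20 − 13 = 7 dB; output overshoot = GR / (R − 1) = 7 / 1 = 7 dB.
Threshold = output − output overshoot = 13 − 7 = 6 dBV.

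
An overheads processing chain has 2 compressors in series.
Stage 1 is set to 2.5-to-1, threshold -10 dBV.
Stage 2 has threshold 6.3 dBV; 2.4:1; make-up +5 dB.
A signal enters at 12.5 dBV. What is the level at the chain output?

4 dBV

Stage 1: 22.5 dB above -10 dBV, reduced 2.5:1 to 9 dB above → -1 dBV.
Stage 2: -1 dBV is at or below the 6.3 dBV threshold — no compression; make-up brings it to 4 dBV.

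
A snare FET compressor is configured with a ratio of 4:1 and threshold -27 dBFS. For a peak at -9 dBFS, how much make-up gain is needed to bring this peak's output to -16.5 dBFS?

6 dB

Overshoot 18 dB → 18/4 = 4.5 dB after compression, so the compressed level is -27 + 4.5 = -22.5 dBFS.
Make-up = target − compressed = -16.5 − (-22.5) = 6 dB.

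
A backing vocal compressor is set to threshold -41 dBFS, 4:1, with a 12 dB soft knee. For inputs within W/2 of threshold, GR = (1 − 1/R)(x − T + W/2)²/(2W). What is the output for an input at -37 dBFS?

x − T + W/2 = -37 − (-41) + 6 = 10.
GR = (1 − 1/4) × 10² / 24 = 0.75 × 100 / 24 = 3.125 dB.
Output = -37 − 3.125 = -40.125 dBFS.

-40.125 dBFS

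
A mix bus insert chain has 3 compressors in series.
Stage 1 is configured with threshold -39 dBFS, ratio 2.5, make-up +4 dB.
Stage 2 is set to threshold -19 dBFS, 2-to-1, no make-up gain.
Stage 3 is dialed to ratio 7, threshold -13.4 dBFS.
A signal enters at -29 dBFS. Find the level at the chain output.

Stage 1: overshoot 10 dB → 10/2.5 = 4 dB → -35 dBFS; +4 dB make-up → -31 dBFS.
Stage 2: -31 dBFS is at or below the -19 dBFS threshold — no compression; output -31 dBFS.
Stage 3: -31 dBFS ≤ -13.4 dBFS, so stage 3 doesn't engage; output -31 dBFS.

-31 dBFS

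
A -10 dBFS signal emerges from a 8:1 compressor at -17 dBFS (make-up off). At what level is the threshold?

-18 dBFS

Gain reduction = -10 − (-17) = 7 dB; output overshoot = GR / (R − 1) = 7 / 7 = 1 dB.
Threshold = output − output overshoot = -17 − 1 = -18 dBFS.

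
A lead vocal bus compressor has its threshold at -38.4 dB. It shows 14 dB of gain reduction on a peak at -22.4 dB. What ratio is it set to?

Input overshoot = -22.4 − (-38.4) = 16 dB.
Output overshoot = 16 − 14 = 2 dB.
Ratio = input overshoot / output overshoot = 16 / 2 = 8.

8:1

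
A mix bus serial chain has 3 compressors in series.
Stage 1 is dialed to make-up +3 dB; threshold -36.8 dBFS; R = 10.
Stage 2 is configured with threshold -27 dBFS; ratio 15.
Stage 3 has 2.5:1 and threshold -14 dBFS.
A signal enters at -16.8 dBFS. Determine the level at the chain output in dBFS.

-31.8 dBFS

Stage 1: -16.8 dBFS is 20 dB over -36.8 dBFS; at 10:1 that becomes 2 dB over, giving -34.8 dBFS; +3 dB make-up → -31.8 dBFS.
Stage 2: -31.8 dBFS is at or below the -27 dBFS threshold — no compression; output -31.8 dBFS.
Stage 3: -31.8 dBFS ≤ -14 dBFS, so stage 3 doesn't engage; output -31.8 dBFS.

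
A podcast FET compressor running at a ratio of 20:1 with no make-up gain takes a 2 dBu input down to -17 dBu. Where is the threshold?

-18 dBu

Input is 20 dB above T (since output overshoot × R = input overshoot: (-17 − T)·20 = 2 − T gives T = -18 dBu).
Check: -18 + (2 − (-18))/20 = -18 + 1 = -17 dBu. ✓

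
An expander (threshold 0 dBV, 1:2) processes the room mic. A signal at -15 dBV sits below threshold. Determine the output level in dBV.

-30 dBV

The input is 15 dB below the 0 dBV threshold.
A 1:2 expander multiplies undershoot by 2: 15 × 2 = 30 dB below threshold.
Output = 0 − 30 = -30 dBV.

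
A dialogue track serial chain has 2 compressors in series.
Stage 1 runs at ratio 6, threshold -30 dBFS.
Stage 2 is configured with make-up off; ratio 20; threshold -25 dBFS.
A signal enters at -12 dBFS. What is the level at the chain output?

-27 dBFS

Stage 1: -12 dBFS is 18 dB over -30 dBFS; at 6:1 that becomes 3 dB over, giving -27 dBFS.
Stage 2: -27 dBFS ≤ -25 dBFS, so stage 2 doesn't engage; output -27 dBFS.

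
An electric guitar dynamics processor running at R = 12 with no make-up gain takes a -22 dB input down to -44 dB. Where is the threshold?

-46 dB

Input is 24 dB above T (since output overshoot × R = input overshoot: (-44 − T)·12 = -22 − T gives T = -46 dB).
Check: -46 + (-22 − (-46))/12 = -46 + 2 = -44 dB. ✓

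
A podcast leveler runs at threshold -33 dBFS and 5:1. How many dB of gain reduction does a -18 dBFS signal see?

12 dB

Overshoot = -18 − (-33) = 15 dB.
After 5:1 compression the overshoot becomes 15/5 = 3 dB.
So the signal is attenuated by 15 − 3 = 12 dB.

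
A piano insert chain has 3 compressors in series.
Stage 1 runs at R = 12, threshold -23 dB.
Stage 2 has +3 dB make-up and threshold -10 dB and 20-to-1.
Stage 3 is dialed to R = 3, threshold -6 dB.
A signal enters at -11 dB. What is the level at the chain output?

Stage 1: overshoot 12 dB → 12/12 = 1 dB → -22 dB.
Stage 2: -22 dB is at or below the -10 dB threshold — no compression; make-up brings it to -19 dB.
Stage 3: below threshold (-19 ≤ -6); passes unchanged; output -19 dB.

-19 dB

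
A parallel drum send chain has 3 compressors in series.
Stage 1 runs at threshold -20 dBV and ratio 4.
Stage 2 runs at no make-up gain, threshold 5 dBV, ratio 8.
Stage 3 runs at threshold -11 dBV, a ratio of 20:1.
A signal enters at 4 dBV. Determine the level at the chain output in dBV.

Stage 1: overshoot 24 dB → 24/4 = 6 dB → -14 dBV.
Stage 2: -14 dBV ≤ 5 dBV, so stage 2 doesn't engage; output -14 dBV.
Stage 3: below threshold (-14 ≤ -11); passes unchanged; output -14 dBV.

-14 dBV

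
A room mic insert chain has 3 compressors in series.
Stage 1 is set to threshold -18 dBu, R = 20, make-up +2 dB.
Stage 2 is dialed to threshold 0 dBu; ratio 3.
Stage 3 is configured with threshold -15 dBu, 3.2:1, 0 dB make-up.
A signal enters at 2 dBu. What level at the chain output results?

-15 dBu

Stage 1: 20 dB above -18 dBu, reduced 20:1 to 1 dB above → -17 dBu; +2 dB make-up → -15 dBu.
Stage 2: -15 dBu is at or below the 0 dBu threshold — no compression; output -15 dBu.
Stage 3: -15 dBu is at or below the -15 dBu threshold — no compression; output -15 dBu.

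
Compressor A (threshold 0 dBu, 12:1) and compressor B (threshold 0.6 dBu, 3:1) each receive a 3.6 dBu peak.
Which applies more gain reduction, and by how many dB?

A, by 1.3 dB

A: GR = 3.6 − 3.6/12 = 3.3 dB.
B: GR = 3 − 3/3 = 2 dB.
A applies 1.3 dB more gain reduction.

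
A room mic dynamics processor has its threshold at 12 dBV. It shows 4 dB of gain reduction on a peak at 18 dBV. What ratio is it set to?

Input overshoot = 18 − 12 = 6 dB.
Output overshoot = 6 − 4 = 2 dB.
Ratio = input overshoot / output overshoot = 6 / 2 = 3.

3:1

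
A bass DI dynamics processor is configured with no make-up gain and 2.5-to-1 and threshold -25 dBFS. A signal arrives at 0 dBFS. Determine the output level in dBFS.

Overshoot: 0 − (-25) = 25 dB.
At 2.5:1 the overshoot is divided by 2.5, leaving 10 dB above threshold.
That puts the output at -15 dBFS.

-15 dBFS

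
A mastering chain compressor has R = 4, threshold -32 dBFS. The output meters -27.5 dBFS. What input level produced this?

The compressed level sits -27.5 − (-32) = 4.5 dB over threshold.
Before 4:1 compression the overshoot was 4.5 × 4 = 18 dB, so input = -32 + 18 = -14 dBFS.

-14 dBFS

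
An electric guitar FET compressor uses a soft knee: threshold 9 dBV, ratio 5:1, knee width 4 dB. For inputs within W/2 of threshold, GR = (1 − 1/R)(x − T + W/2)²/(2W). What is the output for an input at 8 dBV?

x − T + W/2 = 8 − 9 + 2 = 1.
GR = (1 − 1/5) × 1² / 8 = 0.8 × 1 / 8 = 0.1 dB.
Output = 8 − 0.1 = 7.9 dBV.

7.9 dBV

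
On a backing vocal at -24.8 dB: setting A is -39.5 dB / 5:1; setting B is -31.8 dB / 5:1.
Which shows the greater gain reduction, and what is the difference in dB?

A: 14.7 dB over, compressed to 2.94 dB over, so 11.76 dB of GR.
B: 7 dB over, compressed to 1.4 dB over, so 5.6 dB of GR.
Difference: 6.16 dB in favour of A.

A, by 6.16 dB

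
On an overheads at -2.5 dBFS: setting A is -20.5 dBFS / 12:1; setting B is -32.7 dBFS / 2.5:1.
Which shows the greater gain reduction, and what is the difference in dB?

A: overshoot 18 dB → output overshoot 1.5 dB → GR 16.5 dB.
B: overshoot 30.2 dB → output overshoot 12.08 dB → GR 18.12 dB.
Difference: 1.62 dB in favour of B.

B, by 1.62 dB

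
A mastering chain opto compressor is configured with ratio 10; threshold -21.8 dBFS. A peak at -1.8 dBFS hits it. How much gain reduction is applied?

18 dB

-1.8 dBFS exceeds the threshold by 20 dB.
A 10:1 ratio leaves 2 dB of that excess.
So the signal is attenuated by 20 − 2 = 18 dB.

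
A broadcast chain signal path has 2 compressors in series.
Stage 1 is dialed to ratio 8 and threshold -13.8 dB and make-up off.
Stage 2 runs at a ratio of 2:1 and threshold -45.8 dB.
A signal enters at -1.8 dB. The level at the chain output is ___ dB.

Stage 1: -1.8 dB is 12 dB over -13.8 dB; at 8:1 that becomes 1.5 dB over, giving -12.3 dB.
Stage 2: -12.3 dB is 33.5 dB over -45.8 dB; at 2:1 that becomes 16.75 dB over, giving -29.05 dB.

-29.05 dB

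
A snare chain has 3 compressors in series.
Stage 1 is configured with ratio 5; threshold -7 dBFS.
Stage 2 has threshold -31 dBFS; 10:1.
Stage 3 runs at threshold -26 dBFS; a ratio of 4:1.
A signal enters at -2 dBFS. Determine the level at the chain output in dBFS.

-28.5 dBFS

Stage 1: overshoot 5 dB → 5/5 = 1 dB → -6 dBFS.
Stage 2: -6 dBFS is 25 dB over -31 dBFS; at 10:1 that becomes 2.5 dB over, giving -28.5 dBFS.
Stage 3: below threshold (-28.5 ≤ -26); passes unchanged; output -28.5 dBFS.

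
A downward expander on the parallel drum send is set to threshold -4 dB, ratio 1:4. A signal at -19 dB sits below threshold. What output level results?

The input is 15 dB below the -4 dB threshold.
A 1:4 expander multiplies undershoot by 4: 15 × 4 = 60 dB below threshold.
Output = -4 − 60 = -64 dB.

-64 dB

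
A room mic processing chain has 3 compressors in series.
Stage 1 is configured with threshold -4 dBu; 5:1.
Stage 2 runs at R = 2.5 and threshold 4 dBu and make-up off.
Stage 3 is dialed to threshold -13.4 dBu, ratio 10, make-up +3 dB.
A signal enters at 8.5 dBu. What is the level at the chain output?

Stage 1: overshoot 12.5 dB → 12.5/5 = 2.5 dB → -1.5 dBu.
Stage 2: -1.5 dBu is at or below the 4 dBu threshold — no compression; output -1.5 dBu.
Stage 3: 11.9 dB above -13.4 dBu, reduced 10:1 to 1.19 dB above → -12.21 dBu; +3 dB make-up → -9.21 dBu.

-9.21 dBu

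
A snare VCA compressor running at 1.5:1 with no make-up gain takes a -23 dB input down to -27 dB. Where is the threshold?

-35 dB

Gain reduction = -23 − (-27) = 4 dB; output overshoot = GR / (R − 1) = 4 / 0.5 = 8 dB.
Threshold = output − output overshoot = -27 − 8 = -35 dB.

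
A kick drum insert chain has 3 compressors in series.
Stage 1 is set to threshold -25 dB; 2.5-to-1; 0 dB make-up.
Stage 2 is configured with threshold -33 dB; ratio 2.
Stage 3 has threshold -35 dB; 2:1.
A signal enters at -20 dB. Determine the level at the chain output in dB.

Stage 1: overshoot 5 dB → 5/2.5 = 2 dB → -23 dB.
Stage 2: 10 dB above -33 dB, reduced 2:1 to 5 dB above → -28 dB.
Stage 3: 7 dB above -35 dB, reduced 2:1 to 3.5 dB above → -31.5 dB.

-31.5 dB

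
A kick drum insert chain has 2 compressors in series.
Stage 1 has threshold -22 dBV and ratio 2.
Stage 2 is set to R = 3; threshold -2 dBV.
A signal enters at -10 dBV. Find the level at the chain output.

-16 dBV

Stage 1: 12 dB above -22 dBV, reduced 2:1 to 6 dB above → -16 dBV.
Stage 2: below threshold (-16 ≤ -2); passes unchanged; output -16 dBV.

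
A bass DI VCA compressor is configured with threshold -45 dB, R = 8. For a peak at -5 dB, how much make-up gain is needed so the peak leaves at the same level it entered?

35 dB

Overshoot 40 dB → 40/8 = 5 dB after compression, so the compressed level is -45 + 5 = -40 dB.
Make-up = target − compressed = -5 − (-40) = 35 dB.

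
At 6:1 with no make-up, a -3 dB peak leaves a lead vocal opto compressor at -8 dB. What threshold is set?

-9 dB

Input is 6 dB above T (since output overshoot × R = input overshoot: (-8 − T)·6 = -3 − T gives T = -9 dB).
Check: -9 + (-3 − (-9))/6 = -9 + 1 = -8 dB. ✓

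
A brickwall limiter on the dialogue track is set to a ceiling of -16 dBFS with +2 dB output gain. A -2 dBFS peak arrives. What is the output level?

-14 dBFS

At ∞:1, everything above -16 dBFS is held at the ceiling.
Output gain then adds 2 dB: -16 + 2 = -14 dBFS.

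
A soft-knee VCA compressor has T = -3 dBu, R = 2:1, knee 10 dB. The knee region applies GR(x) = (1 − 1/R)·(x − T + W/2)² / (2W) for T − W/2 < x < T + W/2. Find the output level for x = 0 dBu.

x − T + W/2 = 0 − (-3) + 5 = 8.
GR = (1 − 1/2) × 8² / 20 = 0.5 × 64 / 20 = 1.6 dB.
Output = 0 − 1.6 = -1.6 dBu.

-1.6 dBu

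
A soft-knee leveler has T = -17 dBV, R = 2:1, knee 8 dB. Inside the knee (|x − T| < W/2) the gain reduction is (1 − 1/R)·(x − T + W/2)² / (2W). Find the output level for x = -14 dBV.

x − T + W/2 = -14 − (-17) + 4 = 7.
GR = (1 − 1/2) × 7² / 16 = 0.5 × 49 / 16 = 1.53125 dB.
Output = -14 − 1.53125 = -15.53125 dBV.

-15.53125 dBV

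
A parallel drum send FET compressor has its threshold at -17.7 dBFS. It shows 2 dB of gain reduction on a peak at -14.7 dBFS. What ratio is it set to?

3:1

Input overshoot = -14.7 − (-17.7) = 3 dB.
Output overshoot = 3 − 2 = 1 dB.
Ratio = input overshoot / output overshoot = 3 / 1 = 3.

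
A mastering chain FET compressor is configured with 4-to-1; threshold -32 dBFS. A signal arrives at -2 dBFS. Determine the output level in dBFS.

-2 dBFS sits 30 dB over threshold.
At 4:1 the overshoot is divided by 4, leaving 7.5 dB above threshold.
Output = -32 + 7.5 = -24.5 dBFS.

-24.5 dBFS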